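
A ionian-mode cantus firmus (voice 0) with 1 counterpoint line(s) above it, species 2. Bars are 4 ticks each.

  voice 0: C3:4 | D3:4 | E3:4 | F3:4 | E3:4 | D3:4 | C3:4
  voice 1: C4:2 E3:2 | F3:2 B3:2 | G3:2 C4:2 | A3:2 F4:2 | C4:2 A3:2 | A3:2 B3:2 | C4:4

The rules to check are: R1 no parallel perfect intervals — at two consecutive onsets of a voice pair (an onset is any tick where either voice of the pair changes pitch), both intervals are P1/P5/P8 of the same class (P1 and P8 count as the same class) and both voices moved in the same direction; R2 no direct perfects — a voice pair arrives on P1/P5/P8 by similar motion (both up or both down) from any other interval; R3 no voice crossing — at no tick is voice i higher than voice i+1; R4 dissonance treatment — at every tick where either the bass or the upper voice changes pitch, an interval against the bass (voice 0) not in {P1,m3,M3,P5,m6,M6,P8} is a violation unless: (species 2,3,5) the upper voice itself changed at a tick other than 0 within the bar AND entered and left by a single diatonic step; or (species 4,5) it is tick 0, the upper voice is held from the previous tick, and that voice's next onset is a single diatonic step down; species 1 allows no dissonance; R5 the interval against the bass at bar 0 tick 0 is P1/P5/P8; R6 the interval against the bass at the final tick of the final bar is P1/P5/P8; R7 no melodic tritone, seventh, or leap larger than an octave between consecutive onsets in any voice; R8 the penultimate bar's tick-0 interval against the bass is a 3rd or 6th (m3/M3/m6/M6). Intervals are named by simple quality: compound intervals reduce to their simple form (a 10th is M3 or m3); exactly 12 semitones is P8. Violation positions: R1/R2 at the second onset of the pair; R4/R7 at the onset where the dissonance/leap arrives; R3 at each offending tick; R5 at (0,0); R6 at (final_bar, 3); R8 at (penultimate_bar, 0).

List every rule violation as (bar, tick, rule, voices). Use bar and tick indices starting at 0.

bar 0: v0=C3 v1=C4 downbeat P8
bar 1: v0=D3 v1=F3 downbeat m3
bar 2: v0=E3 v1=G3 downbeat m3
bar 3: v0=F3 v1=A3 downbeat M3
bar 4: v0=E3 v1=C4 downbeat m6
bar 5: v0=D3 v1=A3 downbeat P5
bar 6: v0=C3 v1=C4 downbeat P8
  -> R7 @ bar 1 tick 2 v(1,): F3->B3 leap 6st
  -> R4 @ bar 4 tick 2 v(0, 1): E3/A3 P4 untreated
  -> R8 @ bar 5 tick 0 v(0, 1): penult P5 not 3rd/6th

(1, 2, R7, (1,))
(4, 2, R4, (0, 1))
(5, 0, R8, (0, 1))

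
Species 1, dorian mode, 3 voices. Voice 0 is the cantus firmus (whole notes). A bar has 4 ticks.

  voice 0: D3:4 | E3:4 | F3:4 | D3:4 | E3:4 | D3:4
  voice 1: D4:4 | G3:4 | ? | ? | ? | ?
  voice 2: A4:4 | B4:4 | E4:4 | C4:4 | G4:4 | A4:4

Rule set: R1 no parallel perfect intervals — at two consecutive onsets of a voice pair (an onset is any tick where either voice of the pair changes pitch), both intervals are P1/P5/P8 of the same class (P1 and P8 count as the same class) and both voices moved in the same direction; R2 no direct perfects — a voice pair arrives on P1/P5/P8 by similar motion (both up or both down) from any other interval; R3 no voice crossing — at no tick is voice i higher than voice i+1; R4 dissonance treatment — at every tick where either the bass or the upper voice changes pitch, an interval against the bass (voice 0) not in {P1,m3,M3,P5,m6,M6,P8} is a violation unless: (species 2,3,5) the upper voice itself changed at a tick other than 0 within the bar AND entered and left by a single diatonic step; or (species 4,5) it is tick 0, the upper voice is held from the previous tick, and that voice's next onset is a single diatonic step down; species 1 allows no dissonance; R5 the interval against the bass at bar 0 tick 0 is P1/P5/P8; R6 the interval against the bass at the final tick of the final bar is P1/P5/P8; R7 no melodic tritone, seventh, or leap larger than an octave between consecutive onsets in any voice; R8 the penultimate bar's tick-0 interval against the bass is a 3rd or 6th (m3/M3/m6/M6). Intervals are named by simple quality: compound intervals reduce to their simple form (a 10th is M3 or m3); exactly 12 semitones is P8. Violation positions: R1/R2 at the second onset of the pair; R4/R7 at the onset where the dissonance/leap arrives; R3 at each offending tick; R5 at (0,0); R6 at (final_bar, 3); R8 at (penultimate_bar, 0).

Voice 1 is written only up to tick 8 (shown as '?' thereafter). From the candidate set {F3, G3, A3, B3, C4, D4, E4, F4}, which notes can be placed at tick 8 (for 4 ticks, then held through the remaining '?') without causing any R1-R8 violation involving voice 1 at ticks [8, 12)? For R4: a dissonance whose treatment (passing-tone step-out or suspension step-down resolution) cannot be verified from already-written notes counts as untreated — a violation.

{A3, D4, F3}

F3: legal
G3: violates R4
A3: legal
B3: violates R4
C4: violates R2
D4: legal
E4: violates R4
F4: violates R2,R3,R7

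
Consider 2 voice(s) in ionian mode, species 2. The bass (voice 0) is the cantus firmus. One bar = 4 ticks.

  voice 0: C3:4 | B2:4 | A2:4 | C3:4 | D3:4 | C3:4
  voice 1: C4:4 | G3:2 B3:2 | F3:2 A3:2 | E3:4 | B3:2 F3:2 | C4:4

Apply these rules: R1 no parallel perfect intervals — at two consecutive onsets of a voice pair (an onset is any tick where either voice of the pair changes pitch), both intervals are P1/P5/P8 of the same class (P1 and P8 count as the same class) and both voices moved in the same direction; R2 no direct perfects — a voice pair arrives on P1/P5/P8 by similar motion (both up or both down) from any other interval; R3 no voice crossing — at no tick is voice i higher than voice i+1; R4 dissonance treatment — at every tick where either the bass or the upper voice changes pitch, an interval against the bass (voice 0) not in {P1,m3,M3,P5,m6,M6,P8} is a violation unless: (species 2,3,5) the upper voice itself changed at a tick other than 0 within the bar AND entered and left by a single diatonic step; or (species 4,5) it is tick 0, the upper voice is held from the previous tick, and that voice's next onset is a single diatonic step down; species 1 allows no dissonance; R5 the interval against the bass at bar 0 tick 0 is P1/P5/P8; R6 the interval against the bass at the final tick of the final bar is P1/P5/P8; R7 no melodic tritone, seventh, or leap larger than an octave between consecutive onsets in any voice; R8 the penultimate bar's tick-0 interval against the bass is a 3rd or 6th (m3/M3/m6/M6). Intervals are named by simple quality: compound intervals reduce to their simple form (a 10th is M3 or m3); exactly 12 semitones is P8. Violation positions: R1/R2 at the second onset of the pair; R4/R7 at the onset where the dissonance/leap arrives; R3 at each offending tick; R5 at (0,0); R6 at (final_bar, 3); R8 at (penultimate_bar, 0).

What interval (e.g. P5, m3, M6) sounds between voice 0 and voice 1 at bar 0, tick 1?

voice 0=C3 voice 1=C4 -> P8

P8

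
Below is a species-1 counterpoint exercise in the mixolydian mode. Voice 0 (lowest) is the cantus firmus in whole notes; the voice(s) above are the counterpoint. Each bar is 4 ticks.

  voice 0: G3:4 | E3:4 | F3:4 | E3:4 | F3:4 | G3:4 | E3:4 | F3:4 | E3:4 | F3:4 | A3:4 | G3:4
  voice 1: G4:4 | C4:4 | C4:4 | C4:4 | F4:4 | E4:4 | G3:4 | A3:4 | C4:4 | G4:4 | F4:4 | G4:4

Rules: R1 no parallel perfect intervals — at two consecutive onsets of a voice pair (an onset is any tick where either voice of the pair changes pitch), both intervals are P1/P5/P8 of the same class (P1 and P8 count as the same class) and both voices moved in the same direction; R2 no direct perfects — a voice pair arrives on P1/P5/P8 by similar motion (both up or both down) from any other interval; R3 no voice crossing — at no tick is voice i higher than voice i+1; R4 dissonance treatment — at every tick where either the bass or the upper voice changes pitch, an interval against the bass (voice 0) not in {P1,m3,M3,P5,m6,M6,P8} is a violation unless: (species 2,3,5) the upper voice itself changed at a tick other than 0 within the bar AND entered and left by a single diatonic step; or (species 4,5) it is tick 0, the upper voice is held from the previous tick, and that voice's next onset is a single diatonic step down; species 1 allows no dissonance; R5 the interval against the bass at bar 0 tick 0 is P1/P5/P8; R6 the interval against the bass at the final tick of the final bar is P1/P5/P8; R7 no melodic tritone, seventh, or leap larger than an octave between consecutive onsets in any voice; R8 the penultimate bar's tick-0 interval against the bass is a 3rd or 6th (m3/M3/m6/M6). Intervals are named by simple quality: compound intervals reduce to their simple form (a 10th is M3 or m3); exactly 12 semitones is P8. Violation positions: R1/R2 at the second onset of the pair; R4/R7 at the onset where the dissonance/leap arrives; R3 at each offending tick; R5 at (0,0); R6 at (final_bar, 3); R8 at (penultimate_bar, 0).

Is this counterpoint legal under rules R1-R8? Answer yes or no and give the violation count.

bar 0: v0=G3 v1=G4 (P8)
bar 1: v0=E3 v1=C4 (m6)
bar 2: v0=F3 v1=C4 (P5)
bar 3: v0=E3 v1=C4 (m6)
bar 4: v0=F3 v1=F4 (P8)
bar 5: v0=G3 v1=E4 (M6)
bar 6: v0=E3 v1=G3 (m3)
bar 7: v0=F3 v1=A3 (M3)
bar 8: v0=E3 v1=C4 (m6)
bar 9: v0=F3 v1=G4 (M2)
bar 10: v0=A3 v1=F4 (m6)
bar 11: v0=G3 v1=G4 (P8)
  R2 @ bar4.0: E3/C4 m6 -> F3/F4 P8 similar
  R4 @ bar9.0: F3/G4 M2 untreated

No (2 violations)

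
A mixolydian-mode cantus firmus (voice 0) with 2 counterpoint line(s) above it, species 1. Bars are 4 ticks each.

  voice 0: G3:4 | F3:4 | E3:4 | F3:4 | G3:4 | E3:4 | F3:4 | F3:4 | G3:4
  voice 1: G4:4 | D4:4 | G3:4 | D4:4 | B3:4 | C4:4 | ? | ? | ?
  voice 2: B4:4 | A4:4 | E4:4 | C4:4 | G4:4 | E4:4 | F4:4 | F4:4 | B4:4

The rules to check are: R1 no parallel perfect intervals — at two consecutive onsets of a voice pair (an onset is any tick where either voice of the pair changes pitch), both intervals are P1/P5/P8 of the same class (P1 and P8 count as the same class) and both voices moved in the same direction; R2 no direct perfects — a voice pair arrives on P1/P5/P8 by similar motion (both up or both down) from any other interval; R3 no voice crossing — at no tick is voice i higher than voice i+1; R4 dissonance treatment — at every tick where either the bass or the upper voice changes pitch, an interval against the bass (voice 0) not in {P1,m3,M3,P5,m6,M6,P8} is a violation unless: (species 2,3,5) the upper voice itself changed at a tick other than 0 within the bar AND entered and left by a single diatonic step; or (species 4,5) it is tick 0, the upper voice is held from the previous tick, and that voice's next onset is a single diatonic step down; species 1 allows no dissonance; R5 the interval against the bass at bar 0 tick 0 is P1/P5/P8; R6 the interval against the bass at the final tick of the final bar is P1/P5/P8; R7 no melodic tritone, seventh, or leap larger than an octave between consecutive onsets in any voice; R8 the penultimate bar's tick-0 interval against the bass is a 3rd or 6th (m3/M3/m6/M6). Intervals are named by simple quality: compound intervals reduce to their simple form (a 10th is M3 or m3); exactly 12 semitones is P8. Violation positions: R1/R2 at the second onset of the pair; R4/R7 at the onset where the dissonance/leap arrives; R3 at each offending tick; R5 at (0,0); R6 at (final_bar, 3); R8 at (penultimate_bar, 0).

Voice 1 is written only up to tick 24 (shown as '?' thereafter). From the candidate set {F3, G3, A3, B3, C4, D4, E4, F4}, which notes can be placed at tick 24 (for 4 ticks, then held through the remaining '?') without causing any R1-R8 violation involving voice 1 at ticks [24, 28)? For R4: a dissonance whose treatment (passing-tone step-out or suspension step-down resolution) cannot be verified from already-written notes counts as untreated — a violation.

F3: legal
G3: violates R4
A3: legal
B3: violates R4
C4: legal
D4: legal
E4: violates R4
F4: violates R2

{A3, C4, D4, F3}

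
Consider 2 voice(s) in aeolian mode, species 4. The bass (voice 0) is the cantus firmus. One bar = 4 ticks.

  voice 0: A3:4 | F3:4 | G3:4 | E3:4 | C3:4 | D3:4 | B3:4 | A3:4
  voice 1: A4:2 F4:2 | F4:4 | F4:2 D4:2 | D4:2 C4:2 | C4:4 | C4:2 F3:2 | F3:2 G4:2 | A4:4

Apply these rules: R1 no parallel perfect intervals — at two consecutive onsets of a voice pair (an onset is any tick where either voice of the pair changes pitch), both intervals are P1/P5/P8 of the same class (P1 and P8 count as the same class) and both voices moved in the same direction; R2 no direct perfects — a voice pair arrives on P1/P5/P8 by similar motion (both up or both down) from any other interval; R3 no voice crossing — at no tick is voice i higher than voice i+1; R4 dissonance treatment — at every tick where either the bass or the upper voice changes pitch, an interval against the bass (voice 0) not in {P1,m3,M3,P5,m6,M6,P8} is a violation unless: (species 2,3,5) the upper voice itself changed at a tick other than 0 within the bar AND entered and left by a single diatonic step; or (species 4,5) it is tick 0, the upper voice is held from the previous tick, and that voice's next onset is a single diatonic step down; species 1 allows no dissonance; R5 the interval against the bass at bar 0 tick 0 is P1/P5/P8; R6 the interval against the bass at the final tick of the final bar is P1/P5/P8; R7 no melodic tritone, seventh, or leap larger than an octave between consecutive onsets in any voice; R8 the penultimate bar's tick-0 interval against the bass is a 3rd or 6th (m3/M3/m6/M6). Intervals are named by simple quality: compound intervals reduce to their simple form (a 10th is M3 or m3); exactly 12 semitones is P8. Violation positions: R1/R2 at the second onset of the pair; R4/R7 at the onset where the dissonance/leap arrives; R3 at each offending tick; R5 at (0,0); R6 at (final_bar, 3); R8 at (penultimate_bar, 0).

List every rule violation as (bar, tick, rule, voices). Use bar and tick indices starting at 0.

bar 0: v0=A3 v1=A4 downbeat P8
bar 1: v0=F3 v1=F4 downbeat P8
bar 2: v0=G3 v1=F4 downbeat m7
bar 3: v0=E3 v1=D4 downbeat m7
bar 4: v0=C3 v1=C4 downbeat P8
bar 5: v0=D3 v1=C4 downbeat m7
bar 6: v0=B3 v1=F3 downbeat TT
bar 7: v0=A3 v1=A4 downbeat P8
  -> R4 @ bar 2 tick 0 v(0, 1): G3/F4 m7 untreated
  -> R4 @ bar 5 tick 0 v(0, 1): D3/C4 m7 untreated
  -> R3 @ bar 6 tick 0 v(0, 1): B3 above F3
  -> R4 @ bar 6 tick 0 v(0, 1): B3/F3 TT untreated
  -> R8 @ bar 6 tick 0 v(0, 1): penult TT not 3rd/6th
  -> R3 @ bar 6 tick 1 v(0, 1): B3 above F3
  -> R7 @ bar 6 tick 2 v(1,): F3->G4 leap 14st

(2, 0, R4, (0, 1))
(5, 0, R4, (0, 1))
(6, 0, R3, (0, 1))
(6, 0, R4, (0, 1))
(6, 0, R8, (0, 1))
(6, 1, R3, (0, 1))
(6, 2, R7, (1,))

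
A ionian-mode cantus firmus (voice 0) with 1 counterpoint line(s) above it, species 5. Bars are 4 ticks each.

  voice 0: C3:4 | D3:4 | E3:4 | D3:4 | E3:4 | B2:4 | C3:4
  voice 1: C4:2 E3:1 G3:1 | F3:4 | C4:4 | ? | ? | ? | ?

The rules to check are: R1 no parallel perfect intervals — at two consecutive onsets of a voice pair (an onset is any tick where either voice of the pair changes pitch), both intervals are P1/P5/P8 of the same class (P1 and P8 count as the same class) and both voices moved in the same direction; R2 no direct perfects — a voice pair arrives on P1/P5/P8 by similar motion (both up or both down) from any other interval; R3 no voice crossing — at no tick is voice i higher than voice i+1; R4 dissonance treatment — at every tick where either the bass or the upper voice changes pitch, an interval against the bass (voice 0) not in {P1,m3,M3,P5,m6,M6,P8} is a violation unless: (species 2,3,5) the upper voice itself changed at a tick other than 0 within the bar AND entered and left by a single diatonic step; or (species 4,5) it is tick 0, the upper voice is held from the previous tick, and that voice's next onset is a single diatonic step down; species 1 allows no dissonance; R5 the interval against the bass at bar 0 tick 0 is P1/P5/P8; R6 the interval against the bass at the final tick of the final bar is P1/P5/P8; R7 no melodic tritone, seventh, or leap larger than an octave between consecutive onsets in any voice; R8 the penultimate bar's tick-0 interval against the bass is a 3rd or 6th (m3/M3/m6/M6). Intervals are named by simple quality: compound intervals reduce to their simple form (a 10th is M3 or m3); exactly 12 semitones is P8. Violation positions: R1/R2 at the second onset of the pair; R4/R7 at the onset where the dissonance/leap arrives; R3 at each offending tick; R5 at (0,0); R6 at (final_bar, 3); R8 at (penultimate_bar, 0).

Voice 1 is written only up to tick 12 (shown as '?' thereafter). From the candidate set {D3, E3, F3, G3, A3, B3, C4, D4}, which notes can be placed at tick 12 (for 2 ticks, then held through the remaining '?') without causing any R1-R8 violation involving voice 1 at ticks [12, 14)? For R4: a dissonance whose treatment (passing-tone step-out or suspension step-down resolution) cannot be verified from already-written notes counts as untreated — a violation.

{B3, D4, F3}

D3: violates R2,R7
E3: violates R4
F3: legal
G3: violates R4
A3: violates R2
B3: legal
C4: violates R4
D4: legal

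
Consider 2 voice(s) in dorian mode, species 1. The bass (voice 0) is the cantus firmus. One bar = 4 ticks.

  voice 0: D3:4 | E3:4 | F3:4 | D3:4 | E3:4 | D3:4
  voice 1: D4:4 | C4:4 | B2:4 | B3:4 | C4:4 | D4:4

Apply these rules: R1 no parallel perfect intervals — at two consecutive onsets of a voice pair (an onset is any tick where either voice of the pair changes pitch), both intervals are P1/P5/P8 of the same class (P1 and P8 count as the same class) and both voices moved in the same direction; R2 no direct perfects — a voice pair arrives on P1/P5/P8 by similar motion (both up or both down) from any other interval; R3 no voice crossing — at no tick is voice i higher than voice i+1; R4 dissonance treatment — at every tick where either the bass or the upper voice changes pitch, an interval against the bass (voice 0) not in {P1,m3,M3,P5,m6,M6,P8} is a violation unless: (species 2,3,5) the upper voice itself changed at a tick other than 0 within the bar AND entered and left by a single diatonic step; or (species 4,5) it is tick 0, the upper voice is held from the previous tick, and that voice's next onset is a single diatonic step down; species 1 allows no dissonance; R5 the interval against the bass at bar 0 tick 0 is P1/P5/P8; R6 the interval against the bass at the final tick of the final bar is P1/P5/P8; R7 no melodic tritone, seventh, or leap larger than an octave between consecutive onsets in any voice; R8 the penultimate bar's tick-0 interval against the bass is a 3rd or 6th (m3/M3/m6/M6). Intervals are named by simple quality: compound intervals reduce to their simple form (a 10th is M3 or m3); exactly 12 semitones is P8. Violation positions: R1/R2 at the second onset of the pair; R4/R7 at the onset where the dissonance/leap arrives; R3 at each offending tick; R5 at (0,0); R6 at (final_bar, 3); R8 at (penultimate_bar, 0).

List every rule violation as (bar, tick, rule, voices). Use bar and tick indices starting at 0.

bar 0: v0=D3 v1=D4 downbeat P8
bar 1: v0=E3 v1=C4 downbeat m6
bar 2: v0=F3 v1=B2 downbeat TT
bar 3: v0=D3 v1=B3 downbeat M6
bar 4: v0=E3 v1=C4 downbeat m6
bar 5: v0=D3 v1=D4 downbeat P8
  -> R3 @ bar 2 tick 0 v(0, 1): F3 above B2
  -> R4 @ bar 2 tick 0 v(0, 1): F3/B2 TT untreated
  -> R7 @ bar 2 tick 0 v(1,): C4->B2 leap 13st
  -> R3 @ bar 2 tick 1 v(0, 1): F3 above B2
  -> R3 @ bar 2 tick 2 v(0, 1): F3 above B2
  -> R3 @ bar 2 tick 3 v(0, 1): F3 above B2

(2, 0, R3, (0, 1))
(2, 0, R4, (0, 1))
(2, 0, R7, (1,))
(2, 1, R3, (0, 1))
(2, 2, R3, (0, 1))
(2, 3, R3, (0, 1))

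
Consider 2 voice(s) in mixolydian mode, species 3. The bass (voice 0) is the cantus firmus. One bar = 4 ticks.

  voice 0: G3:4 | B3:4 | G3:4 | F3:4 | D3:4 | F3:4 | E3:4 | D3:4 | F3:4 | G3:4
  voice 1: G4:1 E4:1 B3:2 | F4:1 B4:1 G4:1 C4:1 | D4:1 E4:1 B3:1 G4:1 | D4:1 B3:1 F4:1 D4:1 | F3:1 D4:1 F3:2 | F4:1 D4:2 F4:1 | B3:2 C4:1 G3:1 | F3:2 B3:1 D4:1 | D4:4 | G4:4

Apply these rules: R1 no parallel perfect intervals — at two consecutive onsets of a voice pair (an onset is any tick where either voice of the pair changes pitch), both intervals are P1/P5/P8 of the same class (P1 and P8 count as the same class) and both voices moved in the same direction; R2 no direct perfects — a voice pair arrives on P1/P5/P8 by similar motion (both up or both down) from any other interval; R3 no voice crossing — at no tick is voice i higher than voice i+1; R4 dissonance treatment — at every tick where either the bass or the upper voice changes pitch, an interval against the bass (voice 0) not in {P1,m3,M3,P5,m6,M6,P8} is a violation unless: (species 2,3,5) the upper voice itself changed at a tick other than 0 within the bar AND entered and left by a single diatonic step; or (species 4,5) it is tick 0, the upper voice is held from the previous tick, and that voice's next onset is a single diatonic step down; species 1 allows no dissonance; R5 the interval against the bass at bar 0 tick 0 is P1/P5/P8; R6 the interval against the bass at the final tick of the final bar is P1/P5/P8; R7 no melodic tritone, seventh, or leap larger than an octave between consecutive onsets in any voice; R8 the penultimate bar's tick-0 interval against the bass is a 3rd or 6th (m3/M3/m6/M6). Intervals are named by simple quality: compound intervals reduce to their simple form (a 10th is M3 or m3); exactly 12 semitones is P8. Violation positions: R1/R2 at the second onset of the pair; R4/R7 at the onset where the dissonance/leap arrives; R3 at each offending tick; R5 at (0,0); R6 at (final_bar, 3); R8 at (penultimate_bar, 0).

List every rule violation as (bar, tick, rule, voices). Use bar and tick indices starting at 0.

bar 0: v0=G3 v1=G4 downbeat P8
bar 1: v0=B3 v1=F4 downbeat TT
bar 2: v0=G3 v1=D4 downbeat P5
bar 3: v0=F3 v1=D4 downbeat M6
bar 4: v0=D3 v1=F3 downbeat m3
bar 5: v0=F3 v1=F4 downbeat P8
bar 6: v0=E3 v1=B3 downbeat P5
bar 7: v0=D3 v1=F3 downbeat m3
bar 8: v0=F3 v1=D4 downbeat M6
bar 9: v0=G3 v1=G4 downbeat P8
  -> R4 @ bar 1 tick 0 v(0, 1): B3/F4 TT untreated
  -> R7 @ bar 1 tick 0 v(1,): B3->F4 leap 6st
  -> R7 @ bar 1 tick 1 v(1,): F4->B4 leap 6st
  -> R4 @ bar 1 tick 3 v(0, 1): B3/C4 m2 untreated
  -> R4 @ bar 3 tick 1 v(0, 1): F3/B3 TT untreated
  -> R7 @ bar 3 tick 2 v(1,): B3->F4 leap 6st
  -> R2 @ bar 5 tick 0 v(0, 1): D3/F3 m3 -> F3/F4 P8 similar
  -> R2 @ bar 6 tick 0 v(0, 1): F3/F4 P8 -> E3/B3 P5 similar
  -> R7 @ bar 6 tick 0 v(1,): F4->B3 leap 6st
  -> R7 @ bar 7 tick 2 v(1,): F3->B3 leap 6st
  -> R2 @ bar 9 tick 0 v(0, 1): F3/D4 M6 -> G3/G4 P8 similar

(1, 0, R4, (0, 1))
(1, 0, R7, (1,))
(1, 1, R7, (1,))
(1, 3, R4, (0, 1))
(3, 1, R4, (0, 1))
(3, 2, R7, (1,))
(5, 0, R2, (0, 1))
(6, 0, R2, (0, 1))
(6, 0, R7, (1,))
(7, 2, R7, (1,))
(9, 0, R2, (0, 1))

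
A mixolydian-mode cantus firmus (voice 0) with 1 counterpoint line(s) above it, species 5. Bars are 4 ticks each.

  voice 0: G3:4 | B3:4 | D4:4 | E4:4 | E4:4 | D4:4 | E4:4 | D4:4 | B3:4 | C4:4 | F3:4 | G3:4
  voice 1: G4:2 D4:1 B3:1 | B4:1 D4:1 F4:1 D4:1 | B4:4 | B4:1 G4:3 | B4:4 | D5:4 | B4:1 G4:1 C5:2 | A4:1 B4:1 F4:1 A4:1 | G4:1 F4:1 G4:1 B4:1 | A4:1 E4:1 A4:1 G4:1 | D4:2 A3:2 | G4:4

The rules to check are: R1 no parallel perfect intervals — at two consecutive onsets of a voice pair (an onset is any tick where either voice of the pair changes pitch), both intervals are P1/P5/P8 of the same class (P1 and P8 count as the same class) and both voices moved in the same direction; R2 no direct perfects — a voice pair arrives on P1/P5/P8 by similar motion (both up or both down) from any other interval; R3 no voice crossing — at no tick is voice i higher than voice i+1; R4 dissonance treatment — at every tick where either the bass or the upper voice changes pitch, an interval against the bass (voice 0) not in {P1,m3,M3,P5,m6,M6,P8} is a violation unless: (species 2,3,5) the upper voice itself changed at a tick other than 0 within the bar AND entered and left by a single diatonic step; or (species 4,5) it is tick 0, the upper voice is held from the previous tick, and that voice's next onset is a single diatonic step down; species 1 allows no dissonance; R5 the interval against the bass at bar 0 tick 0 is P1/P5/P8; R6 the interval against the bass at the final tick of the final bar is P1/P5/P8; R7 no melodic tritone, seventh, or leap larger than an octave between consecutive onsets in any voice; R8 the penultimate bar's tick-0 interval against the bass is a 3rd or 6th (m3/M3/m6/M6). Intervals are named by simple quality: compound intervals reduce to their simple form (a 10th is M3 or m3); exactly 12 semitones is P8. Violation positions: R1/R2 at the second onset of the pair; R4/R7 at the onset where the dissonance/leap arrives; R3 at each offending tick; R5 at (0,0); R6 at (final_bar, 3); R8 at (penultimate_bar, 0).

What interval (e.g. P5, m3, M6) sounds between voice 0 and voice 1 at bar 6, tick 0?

P5

voice 0=E4 voice 1=B4 -> P5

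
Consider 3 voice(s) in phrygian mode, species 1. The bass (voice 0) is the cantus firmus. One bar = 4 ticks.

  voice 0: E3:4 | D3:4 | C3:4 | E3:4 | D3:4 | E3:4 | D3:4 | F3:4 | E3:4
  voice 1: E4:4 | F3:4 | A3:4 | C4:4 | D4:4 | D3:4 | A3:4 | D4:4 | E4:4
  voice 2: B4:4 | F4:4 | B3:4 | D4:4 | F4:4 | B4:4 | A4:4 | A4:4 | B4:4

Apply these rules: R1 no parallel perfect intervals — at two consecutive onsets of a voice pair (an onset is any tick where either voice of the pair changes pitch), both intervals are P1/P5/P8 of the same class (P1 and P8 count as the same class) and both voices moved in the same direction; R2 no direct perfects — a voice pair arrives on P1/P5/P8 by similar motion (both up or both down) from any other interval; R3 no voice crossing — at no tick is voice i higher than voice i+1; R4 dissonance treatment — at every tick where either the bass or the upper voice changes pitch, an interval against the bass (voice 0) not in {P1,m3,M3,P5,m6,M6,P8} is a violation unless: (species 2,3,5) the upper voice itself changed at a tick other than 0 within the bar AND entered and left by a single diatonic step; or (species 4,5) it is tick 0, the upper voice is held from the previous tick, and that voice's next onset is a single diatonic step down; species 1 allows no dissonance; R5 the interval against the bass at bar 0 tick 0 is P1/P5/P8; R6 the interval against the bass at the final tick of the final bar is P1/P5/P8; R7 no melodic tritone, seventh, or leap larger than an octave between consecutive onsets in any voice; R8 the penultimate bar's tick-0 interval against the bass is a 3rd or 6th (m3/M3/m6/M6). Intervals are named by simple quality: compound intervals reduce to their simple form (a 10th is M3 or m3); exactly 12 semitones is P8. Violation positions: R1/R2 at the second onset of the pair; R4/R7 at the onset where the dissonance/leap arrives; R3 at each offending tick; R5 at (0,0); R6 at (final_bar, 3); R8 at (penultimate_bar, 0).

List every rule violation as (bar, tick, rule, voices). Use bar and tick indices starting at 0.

(1, 0, R2, (1, 2))
(1, 0, R7, (1,))
(1, 0, R7, (2,))
(2, 0, R4, (0, 2))
(2, 0, R7, (2,))
(3, 0, R4, (0, 2))
(5, 0, R2, (0, 2))
(5, 0, R3, (0, 1))
(5, 0, R4, (0, 1))
(5, 0, R7, (2,))
(5, 1, R3, (0, 1))
(5, 2, R3, (0, 1))
(5, 3, R3, (0, 1))
(6, 0, R1, (0, 2))
(8, 0, R1, (1, 2))

bar 0: v0=E3 v1=E4 v2=B4 downbeat P5
bar 1: v0=D3 v1=F3 v2=F4 downbeat m3
bar 2: v0=C3 v1=A3 v2=B3 downbeat M7
bar 3: v0=E3 v1=C4 v2=D4 downbeat m7
bar 4: v0=D3 v1=D4 v2=F4 downbeat m3
bar 5: v0=E3 v1=D3 v2=B4 downbeat P5
bar 6: v0=D3 v1=A3 v2=A4 downbeat P5
bar 7: v0=F3 v1=D4 v2=A4 downbeat M3
bar 8: v0=E3 v1=E4 v2=B4 downbeat P5
  -> R2 @ bar 1 tick 0 v(1, 2): E4/B4 P5 -> F3/F4 P8 similar
  -> R7 @ bar 1 tick 0 v(1,): E4->F3 leap 11st
  -> R7 @ bar 1 tick 0 v(2,): B4->F4 leap 6st
  -> R4 @ bar 2 tick 0 v(0, 2): C3/B3 M7 untreated
  -> R7 @ bar 2 tick 0 v(2,): F4->B3 leap 6st
  -> R4 @ bar 3 tick 0 v(0, 2): E3/D4 m7 untreated
  -> R2 @ bar 5 tick 0 v(0, 2): D3/F4 m3 -> E3/B4 P5 similar
  -> R3 @ bar 5 tick 0 v(0, 1): E3 above D3
  -> R4 @ bar 5 tick 0 v(0, 1): E3/D3 M2 untreated
  -> R7 @ bar 5 tick 0 v(2,): F4->B4 leap 6st
  -> R3 @ bar 5 tick 1 v(0, 1): E3 above D3
  -> R3 @ bar 5 tick 2 v(0, 1): E3 above D3
  -> R3 @ bar 5 tick 3 v(0, 1): E3 above D3
  -> R1 @ bar 6 tick 0 v(0, 2): E3/B4 P5 -> D3/A4 P5 similar
  -> R1 @ bar 8 tick 0 v(1, 2): D4/A4 P5 -> E4/B4 P5 similar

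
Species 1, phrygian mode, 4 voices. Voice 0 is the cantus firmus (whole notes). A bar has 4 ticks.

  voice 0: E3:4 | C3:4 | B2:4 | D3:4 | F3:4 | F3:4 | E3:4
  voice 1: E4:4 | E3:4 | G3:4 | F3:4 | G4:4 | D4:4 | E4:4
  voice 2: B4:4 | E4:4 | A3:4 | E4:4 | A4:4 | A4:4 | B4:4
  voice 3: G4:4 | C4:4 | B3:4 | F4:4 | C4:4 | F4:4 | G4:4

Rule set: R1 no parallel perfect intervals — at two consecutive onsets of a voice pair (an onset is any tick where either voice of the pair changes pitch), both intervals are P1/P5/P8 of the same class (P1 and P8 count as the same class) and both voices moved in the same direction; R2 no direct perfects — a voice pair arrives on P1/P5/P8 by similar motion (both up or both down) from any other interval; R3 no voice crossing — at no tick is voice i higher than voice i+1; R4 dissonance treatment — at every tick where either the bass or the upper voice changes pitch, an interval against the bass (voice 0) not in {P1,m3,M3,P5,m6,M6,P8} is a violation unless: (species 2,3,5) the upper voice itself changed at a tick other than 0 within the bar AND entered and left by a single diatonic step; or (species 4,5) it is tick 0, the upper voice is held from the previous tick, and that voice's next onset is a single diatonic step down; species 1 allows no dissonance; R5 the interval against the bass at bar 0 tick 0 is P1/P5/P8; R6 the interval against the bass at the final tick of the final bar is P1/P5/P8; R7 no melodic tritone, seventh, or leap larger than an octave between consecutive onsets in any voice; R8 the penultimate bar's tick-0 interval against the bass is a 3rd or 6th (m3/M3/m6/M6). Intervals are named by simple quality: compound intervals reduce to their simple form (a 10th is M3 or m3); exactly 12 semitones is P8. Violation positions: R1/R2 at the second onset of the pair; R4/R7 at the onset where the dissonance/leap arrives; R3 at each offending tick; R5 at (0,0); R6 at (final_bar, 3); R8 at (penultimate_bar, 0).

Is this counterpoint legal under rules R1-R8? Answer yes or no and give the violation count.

No (32 violations)

bar 0: v0=E3 v1=E4 v2=B4 v3=G4 (m3)
bar 1: v0=C3 v1=E3 v2=E4 v3=C4 (P8)
bar 2: v0=B2 v1=G3 v2=A3 v3=B3 (P8)
bar 3: v0=D3 v1=F3 v2=E4 v3=F4 (m3)
bar 4: v0=F3 v1=G4 v2=A4 v3=C4 (P5)
bar 5: v0=F3 v1=D4 v2=A4 v3=F4 (P8)
bar 6: v0=E3 v1=E4 v2=B4 v3=G4 (m3)
  R3 @ bar0.0: B4 above G4
  R5 @ bar0.0: opens on m3
  R3 @ bar0.1: B4 above G4
  R3 @ bar0.2: B4 above G4
  R3 @ bar0.3: B4 above G4
  R2 @ bar1.0: E3/G4 m3 -> C3/C4 P8 similar
  R2 @ bar1.0: E4/B4 P5 -> E3/E4 P8 similar
  R3 @ bar1.0: E4 above C4
  R3 @ bar1.1: E4 above C4
  R3 @ bar1.2: E4 above C4
  R3 @ bar1.3: E4 above C4
  R1 @ bar2.0: C3/C4 P8 -> B2/B3 P8 similar
  R4 @ bar2.0: B2/A3 m7 untreated
  R4 @ bar3.0: D3/E4 M2 untreated
  R7 @ bar3.0: B3->F4 leap 6st
  R3 @ bar4.0: A4 above C4
  R4 @ bar4.0: F3/G4 M2 untreated
  R7 @ bar4.0: F3->G4 leap 14st
  R3 @ bar4.1: A4 above C4
  R3 @ bar4.2: A4 above C4
  R3 @ bar4.3: A4 above C4
  R3 @ bar5.0: A4 above F4
  R8 @ bar5.0: penult P8 not 3rd/6th
  R3 @ bar5.1: A4 above F4
  R3 @ bar5.2: A4 above F4
  R3 @ bar5.3: A4 above F4
  R1 @ bar6.0: D4/A4 P5 -> E4/B4 P5 similar
  R3 @ bar6.0: B4 above G4
  R3 @ bar6.1: B4 above G4
  R3 @ bar6.2: B4 above G4
  R3 @ bar6.3: B4 above G4
  R6 @ bar6.3: closes on m3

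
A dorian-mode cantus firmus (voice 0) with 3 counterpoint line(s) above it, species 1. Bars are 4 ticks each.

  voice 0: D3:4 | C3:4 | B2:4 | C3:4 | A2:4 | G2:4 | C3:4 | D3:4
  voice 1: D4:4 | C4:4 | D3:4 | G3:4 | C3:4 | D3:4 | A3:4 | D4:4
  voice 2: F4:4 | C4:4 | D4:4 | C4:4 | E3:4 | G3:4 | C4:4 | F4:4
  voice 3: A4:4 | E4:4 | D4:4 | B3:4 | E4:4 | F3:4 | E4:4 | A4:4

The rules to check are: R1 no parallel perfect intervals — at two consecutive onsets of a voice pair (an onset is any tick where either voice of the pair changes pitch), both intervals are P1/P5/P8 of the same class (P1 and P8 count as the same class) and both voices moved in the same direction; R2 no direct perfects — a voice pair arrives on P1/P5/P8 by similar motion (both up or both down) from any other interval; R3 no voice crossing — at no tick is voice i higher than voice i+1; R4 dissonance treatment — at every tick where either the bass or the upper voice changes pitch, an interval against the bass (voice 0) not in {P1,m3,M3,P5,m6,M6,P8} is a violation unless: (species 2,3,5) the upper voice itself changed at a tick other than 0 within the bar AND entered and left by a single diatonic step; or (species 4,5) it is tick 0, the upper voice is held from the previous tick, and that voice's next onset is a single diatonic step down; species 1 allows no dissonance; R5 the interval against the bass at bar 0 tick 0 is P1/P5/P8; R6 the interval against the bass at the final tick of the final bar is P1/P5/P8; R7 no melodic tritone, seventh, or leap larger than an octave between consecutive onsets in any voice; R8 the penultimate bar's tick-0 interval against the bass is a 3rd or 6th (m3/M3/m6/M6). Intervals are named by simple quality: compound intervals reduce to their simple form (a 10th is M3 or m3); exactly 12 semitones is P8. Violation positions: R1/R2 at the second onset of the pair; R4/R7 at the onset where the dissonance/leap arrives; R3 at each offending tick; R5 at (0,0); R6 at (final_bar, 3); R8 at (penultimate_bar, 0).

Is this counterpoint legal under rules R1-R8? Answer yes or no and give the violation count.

bar 0: v0=D3 v1=D4 v2=F4 v3=A4 (P5)
bar 1: v0=C3 v1=C4 v2=C4 v3=E4 (M3)
bar 2: v0=B2 v1=D3 v2=D4 v3=D4 (m3)
bar 3: v0=C3 v1=G3 v2=C4 v3=B3 (M7)
bar 4: v0=A2 v1=C3 v2=E3 v3=E4 (P5)
bar 5: v0=G2 v1=D3 v2=G3 v3=F3 (m7)
bar 6: v0=C3 v1=A3 v2=C4 v3=E4 (M3)
bar 7: v0=D3 v1=D4 v2=F4 v3=A4 (P5)
  R5 @ bar0.0: opens on m3
  R1 @ bar1.0: D3/D4 P8 -> C3/C4 P8 similar
  R2 @ bar1.0: D3/F4 m3 -> C3/C4 P8 similar
  R2 @ bar1.0: D4/F4 m3 -> C4/C4 P1 similar
  R2 @ bar2.0: C4/E4 M3 -> D3/D4 P8 similar
  R7 @ bar2.0: C4->D3 leap 10st
  R2 @ bar3.0: B2/D3 m3 -> C3/G3 P5 similar
  R3 @ bar3.0: C4 above B3
  R4 @ bar3.0: C3/B3 M7 untreated
  R3 @ bar3.1: C4 above B3
  R3 @ bar3.2: C4 above B3
  R3 @ bar3.3: C4 above B3
  R2 @ bar4.0: C3/C4 P8 -> A2/E3 P5 similar
  R3 @ bar5.0: G3 above F3
  R4 @ bar5.0: G2/F3 m7 untreated
  R7 @ bar5.0: E4->F3 leap 11st
  R3 @ bar5.1: G3 above F3
  R3 @ bar5.2: G3 above F3
  R3 @ bar5.3: G3 above F3
  R1 @ bar6.0: G2/G3 P8 -> C3/C4 P8 similar
  R2 @ bar6.0: D3/F3 m3 -> A3/E4 P5 similar
  R7 @ bar6.0: F3->E4 leap 11st
  R8 @ bar6.0: penult P8 not 3rd/6th
  R1 @ bar7.0: A3/E4 P5 -> D4/A4 P5 similar
  R2 @ bar7.0: C3/A3 M6 -> D3/D4 P8 similar
  R2 @ bar7.0: C3/E4 M3 -> D3/A4 P5 similar
  R6 @ bar7.3: closes on m3

No (27 violations)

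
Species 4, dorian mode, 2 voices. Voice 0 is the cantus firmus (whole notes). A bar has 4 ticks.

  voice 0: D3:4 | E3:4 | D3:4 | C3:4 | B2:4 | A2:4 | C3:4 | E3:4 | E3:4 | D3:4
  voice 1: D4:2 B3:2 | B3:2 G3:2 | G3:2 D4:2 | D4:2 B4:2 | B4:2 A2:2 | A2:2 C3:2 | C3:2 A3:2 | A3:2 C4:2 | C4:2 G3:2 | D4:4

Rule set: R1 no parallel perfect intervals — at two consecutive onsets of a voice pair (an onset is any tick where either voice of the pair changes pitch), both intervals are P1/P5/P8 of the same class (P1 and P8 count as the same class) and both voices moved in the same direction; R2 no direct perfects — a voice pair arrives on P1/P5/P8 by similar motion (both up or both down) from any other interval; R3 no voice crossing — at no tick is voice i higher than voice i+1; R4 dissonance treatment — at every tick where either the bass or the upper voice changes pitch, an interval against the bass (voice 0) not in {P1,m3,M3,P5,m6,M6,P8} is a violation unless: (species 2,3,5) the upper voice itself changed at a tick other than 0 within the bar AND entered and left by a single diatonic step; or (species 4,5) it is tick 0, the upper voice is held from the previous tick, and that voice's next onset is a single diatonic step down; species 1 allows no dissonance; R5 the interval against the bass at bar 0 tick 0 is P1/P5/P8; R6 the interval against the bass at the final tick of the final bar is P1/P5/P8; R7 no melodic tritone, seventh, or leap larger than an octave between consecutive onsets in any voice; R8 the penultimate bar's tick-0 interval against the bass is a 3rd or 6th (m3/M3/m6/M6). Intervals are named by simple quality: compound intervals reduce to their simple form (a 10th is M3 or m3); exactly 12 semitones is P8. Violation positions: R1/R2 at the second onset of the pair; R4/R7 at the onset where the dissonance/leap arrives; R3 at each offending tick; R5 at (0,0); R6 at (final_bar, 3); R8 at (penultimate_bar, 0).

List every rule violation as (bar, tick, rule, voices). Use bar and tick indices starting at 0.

(2, 0, R4, (0, 1))
(3, 0, R4, (0, 1))
(3, 2, R4, (0, 1))
(4, 2, R3, (0, 1))
(4, 2, R4, (0, 1))
(4, 2, R7, (1,))
(4, 3, R3, (0, 1))
(7, 0, R4, (0, 1))

bar 0: v0=D3 v1=D4 downbeat P8
bar 1: v0=E3 v1=B3 downbeat P5
bar 2: v0=D3 v1=G3 downbeat P4
bar 3: v0=C3 v1=D4 downbeat M2
bar 4: v0=B2 v1=B4 downbeat P1
bar 5: v0=A2 v1=A2 downbeat P1
bar 6: v0=C3 v1=C3 downbeat P1
bar 7: v0=E3 v1=A3 downbeat P4
bar 8: v0=E3 v1=C4 downbeat m6
bar 9: v0=D3 v1=D4 downbeat P8
  -> R4 @ bar 2 tick 0 v(0, 1): D3/G3 P4 untreated
  -> R4 @ bar 3 tick 0 v(0, 1): C3/D4 M2 untreated
  -> R4 @ bar 3 tick 2 v(0, 1): C3/B4 M7 untreated
  -> R3 @ bar 4 tick 2 v(0, 1): B2 above A2
  -> R4 @ bar 4 tick 2 v(0, 1): B2/A2 M2 untreated
  -> R7 @ bar 4 tick 2 v(1,): B4->A2 leap 26st
  -> R3 @ bar 4 tick 3 v(0, 1): B2 above A2
  -> R4 @ bar 7 tick 0 v(0, 1): E3/A3 P4 untreated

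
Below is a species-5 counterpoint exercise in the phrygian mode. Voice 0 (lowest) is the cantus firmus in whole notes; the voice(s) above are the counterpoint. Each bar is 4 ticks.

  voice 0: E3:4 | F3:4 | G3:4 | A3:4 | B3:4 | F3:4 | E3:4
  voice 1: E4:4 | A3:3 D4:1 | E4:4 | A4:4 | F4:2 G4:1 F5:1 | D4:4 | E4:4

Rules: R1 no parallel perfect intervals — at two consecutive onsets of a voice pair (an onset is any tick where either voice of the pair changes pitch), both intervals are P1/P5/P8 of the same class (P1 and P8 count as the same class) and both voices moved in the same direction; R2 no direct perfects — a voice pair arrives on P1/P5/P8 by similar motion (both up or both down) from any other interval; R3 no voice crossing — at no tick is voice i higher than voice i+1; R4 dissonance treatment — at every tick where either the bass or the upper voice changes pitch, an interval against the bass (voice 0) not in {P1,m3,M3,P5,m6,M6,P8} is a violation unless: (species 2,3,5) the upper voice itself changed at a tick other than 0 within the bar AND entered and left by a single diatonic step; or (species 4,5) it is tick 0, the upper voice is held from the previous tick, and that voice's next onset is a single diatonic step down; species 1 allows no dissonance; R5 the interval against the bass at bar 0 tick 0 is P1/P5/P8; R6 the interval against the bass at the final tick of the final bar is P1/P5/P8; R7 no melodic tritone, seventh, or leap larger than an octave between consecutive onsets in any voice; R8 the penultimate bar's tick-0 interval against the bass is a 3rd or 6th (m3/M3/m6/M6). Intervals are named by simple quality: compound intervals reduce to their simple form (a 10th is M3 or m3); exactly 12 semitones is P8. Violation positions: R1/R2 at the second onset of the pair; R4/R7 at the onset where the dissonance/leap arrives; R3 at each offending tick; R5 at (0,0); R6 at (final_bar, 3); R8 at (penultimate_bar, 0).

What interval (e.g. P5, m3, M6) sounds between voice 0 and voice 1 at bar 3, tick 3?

P8

voice 0=A3 voice 1=A4 -> P8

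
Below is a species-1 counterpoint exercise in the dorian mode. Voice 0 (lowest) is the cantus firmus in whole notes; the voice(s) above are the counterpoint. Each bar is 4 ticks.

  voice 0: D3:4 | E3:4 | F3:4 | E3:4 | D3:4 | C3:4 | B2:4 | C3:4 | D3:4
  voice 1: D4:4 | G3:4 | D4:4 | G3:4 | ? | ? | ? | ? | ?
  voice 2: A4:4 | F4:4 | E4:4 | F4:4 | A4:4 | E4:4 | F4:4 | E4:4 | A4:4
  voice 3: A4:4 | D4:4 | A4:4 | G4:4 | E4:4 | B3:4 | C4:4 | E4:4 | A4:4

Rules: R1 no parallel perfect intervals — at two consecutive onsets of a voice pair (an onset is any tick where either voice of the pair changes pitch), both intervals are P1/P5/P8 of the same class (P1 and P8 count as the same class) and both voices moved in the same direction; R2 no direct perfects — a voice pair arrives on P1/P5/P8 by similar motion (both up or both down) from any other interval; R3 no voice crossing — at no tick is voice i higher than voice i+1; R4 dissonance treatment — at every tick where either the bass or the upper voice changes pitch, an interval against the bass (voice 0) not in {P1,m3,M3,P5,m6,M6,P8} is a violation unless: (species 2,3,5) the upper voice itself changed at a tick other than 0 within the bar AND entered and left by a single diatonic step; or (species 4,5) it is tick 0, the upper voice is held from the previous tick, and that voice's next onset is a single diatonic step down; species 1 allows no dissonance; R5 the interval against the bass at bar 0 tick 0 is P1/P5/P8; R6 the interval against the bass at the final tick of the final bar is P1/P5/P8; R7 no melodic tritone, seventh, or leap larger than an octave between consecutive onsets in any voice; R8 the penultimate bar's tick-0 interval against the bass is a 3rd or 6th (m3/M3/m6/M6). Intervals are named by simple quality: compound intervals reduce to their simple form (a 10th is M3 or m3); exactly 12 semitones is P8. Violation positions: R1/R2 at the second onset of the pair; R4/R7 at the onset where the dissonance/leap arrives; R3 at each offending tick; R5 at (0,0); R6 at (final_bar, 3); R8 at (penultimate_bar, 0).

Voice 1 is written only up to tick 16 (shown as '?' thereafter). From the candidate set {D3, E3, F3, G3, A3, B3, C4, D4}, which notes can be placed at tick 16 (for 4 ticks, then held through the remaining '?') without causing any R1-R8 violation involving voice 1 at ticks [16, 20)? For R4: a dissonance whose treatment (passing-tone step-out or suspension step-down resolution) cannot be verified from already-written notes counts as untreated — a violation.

D3: violates R2
E3: violates R1,R4
F3: legal
G3: violates R4
A3: violates R2
B3: legal
C4: violates R4
D4: violates R2

{B3, F3}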